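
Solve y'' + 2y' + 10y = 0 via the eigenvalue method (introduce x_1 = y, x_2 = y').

Let x_1 = y, x_2 = y'. Then x_1' = x_2 and x_2' = -10x_1 - 2x_2.
A = [[0,1],[-10,-2]]; det(A-λI) = λ^2 + 2λ + 10.
Eigenvalues λ = -1 ± 3i.

y(t) = c_1e^(-t)cos(3t) + c_2e^(-t)sin(3t)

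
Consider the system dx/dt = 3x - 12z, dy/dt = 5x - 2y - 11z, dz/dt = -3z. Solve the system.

Coefficient matrix A = [[3, 0, -12], [5, -2, -11], [0, 0, -3]].
det(A - λI) = 0 gives eigenvalues λ = 3, -2, -3.
For λ=3: eigenvector (1,1,0).
For λ=-2: eigenvector (0,1,0).
For λ=-3: eigenvector (2,1,1).
General solution: C_1e^(3t)(1,1,0) + C_2e^(-2t)(0,1,0) + C_3e^(-3t)(2,1,1).

x(t) = C_1e^(3t) + 2C_3e^(-3t), y(t) = C_1e^(3t) + C_2e^(-2t) + C_3e^(-3t), z(t) = C_3e^(-3t)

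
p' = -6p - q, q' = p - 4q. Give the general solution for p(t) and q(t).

p(t) = K_1e^(-5t) + K_2te^(-5t) - 2K_2e^(-5t), q(t) = -K_1e^(-5t) - K_2te^(-5t) + K_2e^(-5t)

Coefficient matrix A = [[-6, -1], [1, -4]].
Characteristic polynomial det(A - λI) = λ^2 + 10λ + 25 = 0.
Single eigenvalue λ = -5 with algebraic multiplicity 2.
Eigenvector v = (1,-1); generalized eigenvector w with (A-λI)w=v is (-2,1).
General solution: e^(-5t)[K_1·v + K_2·(t·v + w)].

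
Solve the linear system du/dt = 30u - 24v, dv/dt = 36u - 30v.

Coefficient matrix A = [[30, -24], [36, -30]].
Characteristic polynomial det(A - λI) = λ^2 - 36 = 0.
Eigenvalues λ = -6, 6.
For λ=-6: (A-λI) row 1 is [36, -24], so an eigenvector is (2, 3).
For λ=6: (A-λI) row 1 is [24, -24], so an eigenvector is (1, 1).
General solution: c_1e^(-6t)(2,3) + c_2e^(6t)(1,1).

u(t) = 2c_1e^(-6t) + c_2e^(6t), v(t) = 3c_1e^(-6t) + c_2e^(6t)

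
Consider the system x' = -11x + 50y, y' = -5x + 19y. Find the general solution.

Coefficient matrix A = [[-11, 50], [-5, 19]].
Characteristic polynomial det(A - λI) = λ^2 - 8λ + 41 = 0.
Eigenvalues λ = 4 ± 5i (complex conjugate pair).
For λ=4+5i: an eigenvector is (-3,-1) - i(-1,0) = (-3 + i, -1).
A real fundamental pair from Re and Im of e^((4+5i)t)v: X_1 = e^(4t)(cos(5t)·(-3,-1) + sin(5t)·(-1,0)), X_2 = e^(4t)(sin(5t)·(-3,-1) - cos(5t)·(-1,0)).
General solution: K_1X_1 + K_2X_2.

x(t) = -K_1e^(4t)sin(5t) - 3K_1e^(4t)cos(5t) - 3K_2e^(4t)sin(5t) + K_2e^(4t)cos(5t), y(t) = -K_1e^(4t)cos(5t) - K_2e^(4t)sin(5t)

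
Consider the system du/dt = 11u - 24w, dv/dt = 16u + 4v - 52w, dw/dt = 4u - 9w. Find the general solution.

Coefficient matrix A = [[11, 0, -24], [16, 4, -52], [4, 0, -9]].
det(A - λI) = 0 gives eigenvalues λ = 3, 4, -1.
For λ=3: eigenvector (3,4,1).
For λ=4: eigenvector (0,1,0).
For λ=-1: eigenvector (2,4,1).
General solution: c_1e^(3t)(3,4,1) + c_2e^(4t)(0,1,0) + c_3e^(-t)(2,4,1).

u(t) = 3c_1e^(3t) + 2c_3e^(-t), v(t) = 4c_1e^(3t) + c_2e^(4t) + 4c_3e^(-t), w(t) = c_1e^(3t) + c_3e^(-t)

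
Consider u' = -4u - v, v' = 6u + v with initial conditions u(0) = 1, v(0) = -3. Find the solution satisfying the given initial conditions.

u(t) = e^(-t), v(t) = -3e^(-t)

Coefficient matrix A = [[-4, -1], [6, 1]].
Characteristic polynomial det(A - λI) = λ^2 + 3λ + 2 = 0.
Eigenvalues λ = -2, -1.
For λ=-2: (A-λI) row 1 is [-2, -1], so an eigenvector is (1, -2).
For λ=-1: (A-λI) row 1 is [-3, -1], so an eigenvector is (1, -3).
General solution: C_1e^(-2t)(1,-2) + C_2e^(-t)(1,-3).
Applying u(0)=1, v(0)=-3 gives C_1=0, C_2=1.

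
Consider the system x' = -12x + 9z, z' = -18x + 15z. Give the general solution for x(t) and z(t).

Coefficient matrix A = [[-12, 9], [-18, 15]].
Characteristic polynomial det(A - λI) = λ^2 - 3λ - 18 = 0.
Eigenvalues λ = -3, 6.
For λ=-3: (A-λI) row 1 is [-9, 9], so an eigenvector is (1, 1).
For λ=6: (A-λI) row 1 is [-18, 9], so an eigenvector is (-1, -2).
General solution: C_1e^(-3t)(1,1) + C_2e^(6t)(-1,-2).

x(t) = C_1e^(-3t) - C_2e^(6t), z(t) = C_1e^(-3t) - 2C_2e^(6t)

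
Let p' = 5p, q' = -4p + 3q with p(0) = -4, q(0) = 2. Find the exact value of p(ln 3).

-972

A = [[5,0],[-4,3]]; eigenvalues λ = 5, 3.
Eigenvectors: (1,-2) for λ=5, (0,-1) for λ=3.
From the initial condition, c_1 = -4, c_2 = 6.
p(ln 3) = (-4)(3^5)(1) + (6)(3^3)(0) = -972.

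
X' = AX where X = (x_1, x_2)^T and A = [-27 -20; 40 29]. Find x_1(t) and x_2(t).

x_1(t) = -C_1e^(t)sin(4t) - 2C_1e^(t)cos(4t) - 2C_2e^(t)sin(4t) + C_2e^(t)cos(4t), x_2(t) = C_1e^(t)sin(4t) + 3C_1e^(t)cos(4t) + 3C_2e^(t)sin(4t) - C_2e^(t)cos(4t)

Coefficient matrix A = [[-27, -20], [40, 29]].
Characteristic polynomial det(A - λI) = λ^2 - 2λ + 17 = 0.
Eigenvalues λ = 1 ± 4i (complex conjugate pair).
For λ=1+4i: an eigenvector is (-2,3) - i(-1,1) = (-2 + i, 3 - i).
A real fundamental pair from Re and Im of e^((1+4i)t)v: X_1 = e^(t)(cos(4t)·(-2,3) + sin(4t)·(-1,1)), X_2 = e^(t)(sin(4t)·(-2,3) - cos(4t)·(-1,1)).
General solution: C_1X_1 + C_2X_2.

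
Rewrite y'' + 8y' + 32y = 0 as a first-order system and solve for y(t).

Let x_1 = y, x_2 = y'. Then x_1' = x_2 and x_2' = -32x_1 - 8x_2.
A = [[0,1],[-32,-8]]; det(A-λI) = λ^2 + 8λ + 32.
Eigenvalues λ = -4 ± 4i.

y(t) = c_1e^(-4t)cos(4t) + c_2e^(-4t)sin(4t)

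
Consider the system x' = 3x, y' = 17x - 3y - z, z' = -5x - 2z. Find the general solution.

x(t) = c_1e^(3t), y(t) = 3c_1e^(3t) + c_2e^(-3t) - c_3e^(-2t), z(t) = -c_1e^(3t) + c_3e^(-2t)

Coefficient matrix A = [[3, 0, 0], [17, -3, -1], [-5, 0, -2]].
det(A - λI) = 0 gives eigenvalues λ = 3, -3, -2.
For λ=3: eigenvector (1,3,-1).
For λ=-3: eigenvector (0,1,0).
For λ=-2: eigenvector (0,-1,1).
General solution: c_1e^(3t)(1,3,-1) + c_2e^(-3t)(0,1,0) + c_3e^(-2t)(0,-1,1).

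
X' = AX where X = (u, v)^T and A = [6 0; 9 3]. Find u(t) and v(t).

Coefficient matrix A = [[6, 0], [9, 3]].
Characteristic polynomial det(A - λI) = λ^2 - 9λ + 18 = 0.
Eigenvalues λ = 6, 3.
For λ=6: (A-λI) row 2 is [9, -3], so an eigenvector is (1, 3).
For λ=3: (A-λI) row 1 is [3, 0], so an eigenvector is (0, 1).
General solution: K_1e^(6t)(1,3) + K_2e^(3t)(0,1).

u(t) = K_1e^(6t), v(t) = 3K_1e^(6t) + K_2e^(3t)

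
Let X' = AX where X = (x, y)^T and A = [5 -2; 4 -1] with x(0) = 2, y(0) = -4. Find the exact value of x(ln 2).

A = [[5,-2],[4,-1]]; eigenvalues λ = 3, 1.
Eigenvectors: (-1,-1) for λ=3, (-1,-2) for λ=1.
From the initial condition, c_1 = -8, c_2 = 6.
x(ln 2) = (-8)(2^3)(-1) + (6)(2^1)(-1) = 52.

52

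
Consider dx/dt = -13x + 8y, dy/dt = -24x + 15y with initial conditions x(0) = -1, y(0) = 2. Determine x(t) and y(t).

Coefficient matrix A = [[-13, 8], [-24, 15]].
Characteristic polynomial det(A - λI) = λ^2 - 2λ - 3 = 0.
Eigenvalues λ = 3, -1.
For λ=3: (A-λI) row 1 is [-16, 8], so an eigenvector is (1, 2).
For λ=-1: (A-λI) row 1 is [-12, 8], so an eigenvector is (-2, -3).
General solution: c_1e^(3t)(1,2) + c_2e^(-t)(-2,-3).
Applying x(0)=-1, y(0)=2 gives c_1=7, c_2=4.

x(t) = 7e^(3t) - 8e^(-t), y(t) = 14e^(3t) - 12e^(-t)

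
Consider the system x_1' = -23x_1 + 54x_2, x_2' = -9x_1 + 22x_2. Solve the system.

Coefficient matrix A = [[-23, 54], [-9, 22]].
Characteristic polynomial det(A - λI) = λ^2 + λ - 20 = 0.
Eigenvalues λ = -5, 4.
For λ=-5: (A-λI) row 1 is [-18, 54], so an eigenvector is (3, 1).
For λ=4: (A-λI) row 1 is [-27, 54], so an eigenvector is (-2, -1).
General solution: C_1e^(-5t)(3,1) + C_2e^(4t)(-2,-1).

x_1(t) = 3C_1e^(-5t) - 2C_2e^(4t), x_2(t) = C_1e^(-5t) - C_2e^(4t)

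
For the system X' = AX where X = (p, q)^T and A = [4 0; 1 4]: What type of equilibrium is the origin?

unstable improper node

A = [[4,0],[1,4]]; det(A-λI) = λ^2 - 8λ + 16.
repeated λ = 4 with a single eigenvector.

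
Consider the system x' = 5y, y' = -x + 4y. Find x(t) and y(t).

Coefficient matrix A = [[0, 5], [-1, 4]].
Characteristic polynomial det(A - λI) = λ^2 - 4λ + 5 = 0.
Eigenvalues λ = 2 ± i (complex conjugate pair).
For λ=2+i: an eigenvector is (2,1) - i(1,0) = (2 - i, 1).
A real fundamental pair from Re and Im of e^((2+i)t)v: X_1 = e^(2t)(cos(t)·(2,1) + sin(t)·(1,0)), X_2 = e^(2t)(sin(t)·(2,1) - cos(t)·(1,0)).
General solution: C_1X_1 + C_2X_2.

x(t) = C_1e^(2t)sin(t) + 2C_1e^(2t)cos(t) + 2C_2e^(2t)sin(t) - C_2e^(2t)cos(t), y(t) = C_1e^(2t)cos(t) + C_2e^(2t)sin(t)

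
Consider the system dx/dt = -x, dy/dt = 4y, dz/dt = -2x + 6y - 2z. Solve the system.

x(t) = c_1e^(-t), y(t) = c_2e^(4t), z(t) = -2c_1e^(-t) + c_2e^(4t) + c_3e^(-2t)

Coefficient matrix A = [[-1, 0, 0], [0, 4, 0], [-2, 6, -2]].
det(A - λI) = 0 gives eigenvalues λ = -1, 4, -2.
For λ=-1: eigenvector (1,0,-2).
For λ=4: eigenvector (0,1,1).
For λ=-2: eigenvector (0,0,1).
General solution: c_1e^(-t)(1,0,-2) + c_2e^(4t)(0,1,1) + c_3e^(-2t)(0,0,1).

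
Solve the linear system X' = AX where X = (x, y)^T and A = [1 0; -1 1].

Coefficient matrix A = [[1, 0], [-1, 1]].
Characteristic polynomial det(A - λI) = λ^2 - 2λ + 1 = 0.
Single eigenvalue λ = 1 with algebraic multiplicity 2.
Eigenvector v = (0,1); generalized eigenvector w with (A-λI)w=v is (-1,-1).
General solution: e^(t)[C_1·v + C_2·(t·v + w)].

x(t) = -C_2e^(t), y(t) = C_1e^(t) + C_2te^(t) - C_2e^(t)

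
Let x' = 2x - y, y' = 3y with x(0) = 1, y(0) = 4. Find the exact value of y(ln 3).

A = [[2,-1],[0,3]]; eigenvalues λ = 3, 2.
Eigenvectors: (1,-1) for λ=3, (1,0) for λ=2.
From the initial condition, c_1 = -4, c_2 = 5.
y(ln 3) = (-4)(3^3)(-1) + (5)(3^2)(0) = 108.

108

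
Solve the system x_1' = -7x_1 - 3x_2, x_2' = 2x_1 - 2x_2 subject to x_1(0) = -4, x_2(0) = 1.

x_1(t) = 5e^(-4t) - 9e^(-5t), x_2(t) = -5e^(-4t) + 6e^(-5t)

Coefficient matrix A = [[-7, -3], [2, -2]].
Characteristic polynomial det(A - λI) = λ^2 + 9λ + 20 = 0.
Eigenvalues λ = -4, -5.
For λ=-4: (A-λI) row 1 is [-3, -3], so an eigenvector is (-1, 1).
For λ=-5: (A-λI) row 1 is [-2, -3], so an eigenvector is (3, -2).
General solution: C_1e^(-4t)(-1,1) + C_2e^(-5t)(3,-2).
Applying x_1(0)=-4, x_2(0)=1 gives C_1=-5, C_2=-3.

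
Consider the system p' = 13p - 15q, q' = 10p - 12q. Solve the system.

p(t) = -K_1e^(-2t) + 3K_2e^(3t), q(t) = -K_1e^(-2t) + 2K_2e^(3t)

Coefficient matrix A = [[13, -15], [10, -12]].
Characteristic polynomial det(A - λI) = λ^2 - λ - 6 = 0.
Eigenvalues λ = -2, 3.
For λ=-2: (A-λI) row 1 is [15, -15], so an eigenvector is (-1, -1).
For λ=3: (A-λI) row 1 is [10, -15], so an eigenvector is (3, 2).
General solution: K_1e^(-2t)(-1,-1) + K_2e^(3t)(3,2).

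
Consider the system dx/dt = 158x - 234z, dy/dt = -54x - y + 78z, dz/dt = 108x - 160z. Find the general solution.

Coefficient matrix A = [[158, 0, -234], [-54, -1, 78], [108, 0, -160]].
det(A - λI) = 0 gives eigenvalues λ = -4, -1, 2.
For λ=-4: eigenvector (13,0,9).
For λ=-1: eigenvector (0,1,0).
For λ=2: eigenvector (3,-2,2).
General solution: c_1e^(-4t)(13,0,9) + c_2e^(-t)(0,1,0) + c_3e^(2t)(3,-2,2).

x(t) = 13c_1e^(-4t) + 3c_3e^(2t), y(t) = c_2e^(-t) - 2c_3e^(2t), z(t) = 9c_1e^(-4t) + 2c_3e^(2t)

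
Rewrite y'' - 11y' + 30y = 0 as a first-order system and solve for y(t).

Let x_1 = y, x_2 = y'. Then x_1' = x_2 and x_2' = -30x_1 + 11x_2.
A = [[0,1],[-30,11]]; det(A-λI) = λ^2 - 11λ + 30.
Eigenvalues λ = 5, 6 with eigenvectors (1,5), (1,6).

y(t) = c_1e^(5t) + c_2e^(6t)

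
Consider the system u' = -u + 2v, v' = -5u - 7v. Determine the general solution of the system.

Coefficient matrix A = [[-1, 2], [-5, -7]].
Characteristic polynomial det(A - λI) = λ^2 + 8λ + 17 = 0.
Eigenvalues λ = -4 ± i (complex conjugate pair).
For λ=-4+i: an eigenvector is (1,-2) - i(-1,1) = (1 + i, -2 - i).
A real fundamental pair from Re and Im of e^((-4+i)t)v: X_1 = e^(-4t)(cos(t)·(1,-2) + sin(t)·(-1,1)), X_2 = e^(-4t)(sin(t)·(1,-2) - cos(t)·(-1,1)).
General solution: K_1X_1 + K_2X_2.

u(t) = -K_1e^(-4t)sin(t) + K_1e^(-4t)cos(t) + K_2e^(-4t)sin(t) + K_2e^(-4t)cos(t), v(t) = K_1e^(-4t)sin(t) - 2K_1e^(-4t)cos(t) - 2K_2e^(-4t)sin(t) - K_2e^(-4t)cos(t)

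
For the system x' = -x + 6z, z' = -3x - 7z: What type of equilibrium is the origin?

stable spiral

A = [[-1,6],[-3,-7]]; det(A-λI) = λ^2 + 8λ + 25.
λ = -4 ± 3i: negative real part.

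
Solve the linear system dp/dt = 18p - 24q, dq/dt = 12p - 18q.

Coefficient matrix A = [[18, -24], [12, -18]].
Characteristic polynomial det(A - λI) = λ^2 - 36 = 0.
Eigenvalues λ = -6, 6.
For λ=-6: (A-λI) row 1 is [24, -24], so an eigenvector is (-1, -1).
For λ=6: (A-λI) row 1 is [12, -24], so an eigenvector is (-2, -1).
General solution: K_1e^(-6t)(-1,-1) + K_2e^(6t)(-2,-1).

p(t) = -K_1e^(-6t) - 2K_2e^(6t), q(t) = -K_1e^(-6t) - K_2e^(6t)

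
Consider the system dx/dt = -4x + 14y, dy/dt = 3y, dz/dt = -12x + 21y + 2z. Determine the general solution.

Coefficient matrix A = [[-4, 14, 0], [0, 3, 0], [-12, 21, 2]].
det(A - λI) = 0 gives eigenvalues λ = -4, 2, 3.
For λ=-4: eigenvector (1,0,2).
For λ=2: eigenvector (0,0,1).
For λ=3: eigenvector (2,1,-3).
General solution: C_1e^(-4t)(1,0,2) + C_2e^(2t)(0,0,1) + C_3e^(3t)(2,1,-3).

x(t) = C_1e^(-4t) + 2C_3e^(3t), y(t) = C_3e^(3t), z(t) = 2C_1e^(-4t) + C_2e^(2t) - 3C_3e^(3t)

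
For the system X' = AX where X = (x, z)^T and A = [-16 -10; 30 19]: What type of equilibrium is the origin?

A = [[-16,-10],[30,19]]; det(A-λI) = λ^2 - 3λ - 4.
λ = 4, -1: opposite signs.

saddle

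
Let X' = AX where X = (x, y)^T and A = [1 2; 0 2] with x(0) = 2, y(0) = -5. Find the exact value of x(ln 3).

A = [[1,2],[0,2]]; eigenvalues λ = 2, 1.
Eigenvectors: (-2,-1) for λ=2, (-1,0) for λ=1.
From the initial condition, c_1 = 5, c_2 = -12.
x(ln 3) = (5)(3^2)(-2) + (-12)(3^1)(-1) = -54.

-54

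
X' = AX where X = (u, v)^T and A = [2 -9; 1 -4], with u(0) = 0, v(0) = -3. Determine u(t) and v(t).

u(t) = 27te^(-t), v(t) = 9te^(-t) - 3e^(-t)

Coefficient matrix A = [[2, -9], [1, -4]].
Characteristic polynomial det(A - λI) = λ^2 + 2λ + 1 = 0.
Single eigenvalue λ = -1 with algebraic multiplicity 2.
Eigenvector v = (3,1); generalized eigenvector w with (A-λI)w=v is (1,0).
General solution: e^(-t)[c_1·v + c_2·(t·v + w)].
Applying u(0)=0, v(0)=-3 gives c_1=-3, c_2=9.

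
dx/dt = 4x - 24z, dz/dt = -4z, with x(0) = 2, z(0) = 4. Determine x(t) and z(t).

Coefficient matrix A = [[4, -24], [0, -4]].
Characteristic polynomial det(A - λI) = λ^2 - 16 = 0.
Eigenvalues λ = 4, -4.
For λ=4: (A-λI) row 1 is [0, -24], so an eigenvector is (-1, 0).
For λ=-4: (A-λI) row 1 is [8, -24], so an eigenvector is (3, 1).
General solution: c_1e^(4t)(-1,0) + c_2e^(-4t)(3,1).
Applying x(0)=2, z(0)=4 gives c_1=10, c_2=4.

x(t) = -10e^(4t) + 12e^(-4t), z(t) = 4e^(-4t)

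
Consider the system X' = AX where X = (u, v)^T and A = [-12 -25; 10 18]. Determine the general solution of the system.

Coefficient matrix A = [[-12, -25], [10, 18]].
Characteristic polynomial det(A - λI) = λ^2 - 6λ + 34 = 0.
Eigenvalues λ = 3 ± 5i (complex conjugate pair).
For λ=3+5i: an eigenvector is (-1,1) - i(-2,1) = (-1 + 2i, 1 - i).
A real fundamental pair from Re and Im of e^((3+5i)t)v: X_1 = e^(3t)(cos(5t)·(-1,1) + sin(5t)·(-2,1)), X_2 = e^(3t)(sin(5t)·(-1,1) - cos(5t)·(-2,1)).
General solution: C_1X_1 + C_2X_2.

u(t) = -2C_1e^(3t)sin(5t) - C_1e^(3t)cos(5t) - C_2e^(3t)sin(5t) + 2C_2e^(3t)cos(5t), v(t) = C_1e^(3t)sin(5t) + C_1e^(3t)cos(5t) + C_2e^(3t)sin(5t) - C_2e^(3t)cos(5t)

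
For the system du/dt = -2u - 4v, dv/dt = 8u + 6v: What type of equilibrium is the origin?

unstable spiral

A = [[-2,-4],[8,6]]; det(A-λI) = λ^2 - 4λ + 20.
λ = 2 ± 4i: positive real part.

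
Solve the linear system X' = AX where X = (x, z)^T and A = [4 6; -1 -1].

Coefficient matrix A = [[4, 6], [-1, -1]].
Characteristic polynomial det(A - λI) = λ^2 - 3λ + 2 = 0.
Eigenvalues λ = 1, 2.
For λ=1: (A-λI) row 1 is [3, 6], so an eigenvector is (-2, 1).
For λ=2: (A-λI) row 1 is [2, 6], so an eigenvector is (3, -1).
General solution: c_1e^(t)(-2,1) + c_2e^(2t)(3,-1).

x(t) = -2c_1e^(t) + 3c_2e^(2t), z(t) = c_1e^(t) - c_2e^(2t)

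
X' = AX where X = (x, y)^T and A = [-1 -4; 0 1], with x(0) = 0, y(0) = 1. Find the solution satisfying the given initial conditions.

Coefficient matrix A = [[-1, -4], [0, 1]].
Characteristic polynomial det(A - λI) = λ^2 - 1 = 0.
Eigenvalues λ = -1, 1.
For λ=-1: (A-λI) row 1 is [0, -4], so an eigenvector is (1, 0).
For λ=1: (A-λI) row 1 is [-2, -4], so an eigenvector is (-2, 1).
General solution: C_1e^(-t)(1,0) + C_2e^(t)(-2,1).
Applying x(0)=0, y(0)=1 gives C_1=2, C_2=1.

x(t) = -2e^(t) + 2e^(-t), y(t) = e^(t)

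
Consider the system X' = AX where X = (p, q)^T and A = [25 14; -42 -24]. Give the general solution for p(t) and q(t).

p(t) = 2c_1e^(4t) + c_2e^(-3t), q(t) = -3c_1e^(4t) - 2c_2e^(-3t)

Coefficient matrix A = [[25, 14], [-42, -24]].
Characteristic polynomial det(A - λI) = λ^2 - λ - 12 = 0.
Eigenvalues λ = 4, -3.
For λ=4: (A-λI) row 1 is [21, 14], so an eigenvector is (2, -3).
For λ=-3: (A-λI) row 1 is [28, 14], so an eigenvector is (1, -2).
General solution: c_1e^(4t)(2,-3) + c_2e^(-3t)(1,-2).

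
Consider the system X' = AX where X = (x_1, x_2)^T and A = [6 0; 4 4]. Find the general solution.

x_1(t) = -K_2e^(6t), x_2(t) = -K_1e^(4t) - 2K_2e^(6t)

Coefficient matrix A = [[6, 0], [4, 4]].
Characteristic polynomial det(A - λI) = λ^2 - 10λ + 24 = 0.
Eigenvalues λ = 4, 6.
For λ=4: (A-λI) row 1 is [2, 0], so an eigenvector is (0, -1).
For λ=6: (A-λI) row 2 is [4, -2], so an eigenvector is (-1, -2).
General solution: K_1e^(4t)(0,-1) + K_2e^(6t)(-1,-2).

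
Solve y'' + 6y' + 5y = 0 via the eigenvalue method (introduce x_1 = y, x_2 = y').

y(t) = K_1e^(-t) + K_2e^(-5t)

Let x_1 = y, x_2 = y'. Then x_1' = x_2 and x_2' = -5x_1 - 6x_2.
A = [[0,1],[-5,-6]]; det(A-λI) = λ^2 + 6λ + 5.
Eigenvalues λ = -1, -5 with eigenvectors (1,-1), (1,-5).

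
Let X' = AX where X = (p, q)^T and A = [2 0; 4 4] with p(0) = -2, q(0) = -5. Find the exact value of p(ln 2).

-8

A = [[2,0],[4,4]]; eigenvalues λ = 2, 4.
Eigenvectors: (-1,2) for λ=2, (0,-1) for λ=4.
From the initial condition, c_1 = 2, c_2 = 9.
p(ln 2) = (2)(2^2)(-1) + (9)(2^4)(0) = -8.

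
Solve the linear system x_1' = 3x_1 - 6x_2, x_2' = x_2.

x_1(t) = K_1e^(3t) + 3K_2e^(t), x_2(t) = K_2e^(t)

Coefficient matrix A = [[3, -6], [0, 1]].
Characteristic polynomial det(A - λI) = λ^2 - 4λ + 3 = 0.
Eigenvalues λ = 3, 1.
For λ=3: (A-λI) row 1 is [0, -6], so an eigenvector is (1, 0).
For λ=1: (A-λI) row 1 is [2, -6], so an eigenvector is (3, 1).
General solution: K_1e^(3t)(1,0) + K_2e^(t)(3,1).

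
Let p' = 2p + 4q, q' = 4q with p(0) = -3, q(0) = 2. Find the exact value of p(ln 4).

A = [[2,4],[0,4]]; eigenvalues λ = 4, 2.
Eigenvectors: (-2,-1) for λ=4, (1,0) for λ=2.
From the initial condition, c_1 = -2, c_2 = -7.
p(ln 4) = (-2)(4^4)(-2) + (-7)(4^2)(1) = 912.

912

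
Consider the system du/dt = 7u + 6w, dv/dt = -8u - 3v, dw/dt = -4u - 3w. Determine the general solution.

u(t) = 3K_2e^(3t) - K_3e^(t), v(t) = K_1e^(-3t) - 4K_2e^(3t) + 2K_3e^(t), w(t) = -2K_2e^(3t) + K_3e^(t)

Coefficient matrix A = [[7, 0, 6], [-8, -3, 0], [-4, 0, -3]].
det(A - λI) = 0 gives eigenvalues λ = -3, 3, 1.
For λ=-3: eigenvector (0,1,0).
For λ=3: eigenvector (3,-4,-2).
For λ=1: eigenvector (-1,2,1).
General solution: K_1e^(-3t)(0,1,0) + K_2e^(3t)(3,-4,-2) + K_3e^(t)(-1,2,1).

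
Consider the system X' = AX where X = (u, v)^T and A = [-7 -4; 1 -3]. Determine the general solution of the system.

u(t) = 2c_1e^(-5t) + 2c_2te^(-5t) + 3c_2e^(-5t), v(t) = -c_1e^(-5t) - c_2te^(-5t) - 2c_2e^(-5t)

Coefficient matrix A = [[-7, -4], [1, -3]].
Characteristic polynomial det(A - λI) = λ^2 + 10λ + 25 = 0.
Single eigenvalue λ = -5 with algebraic multiplicity 2.
Eigenvector v = (2,-1); generalized eigenvector w with (A-λI)w=v is (3,-2).
General solution: e^(-5t)[c_1·v + c_2·(t·v + w)].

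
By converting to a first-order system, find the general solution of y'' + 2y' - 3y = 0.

Let x_1 = y, x_2 = y'. Then x_1' = x_2 and x_2' = 3x_1 - 2x_2.
A = [[0,1],[3,-2]]; det(A-λI) = λ^2 + 2λ - 3.
Eigenvalues λ = -3, 1 with eigenvectors (1,-3), (1,1).

y(t) = C_1e^(-3t) + C_2e^(t)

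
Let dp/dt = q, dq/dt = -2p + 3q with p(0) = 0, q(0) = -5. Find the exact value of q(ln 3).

A = [[0,1],[-2,3]]; eigenvalues λ = 2, 1.
Eigenvectors: (1,2) for λ=2, (1,1) for λ=1.
From the initial condition, c_1 = -5, c_2 = 5.
q(ln 3) = (-5)(3^2)(2) + (5)(3^1)(1) = -75.

-75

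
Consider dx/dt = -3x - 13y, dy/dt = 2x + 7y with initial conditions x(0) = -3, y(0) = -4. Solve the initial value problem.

x(t) = 67e^(2t)sin(t) - 3e^(2t)cos(t), y(t) = -26e^(2t)sin(t) - 4e^(2t)cos(t)

Coefficient matrix A = [[-3, -13], [2, 7]].
Characteristic polynomial det(A - λI) = λ^2 - 4λ + 5 = 0.
Eigenvalues λ = 2 ± i (complex conjugate pair).
For λ=2+i: an eigenvector is (-2,1) - i(-3,1) = (-2 + 3i, 1 - i).
A real fundamental pair from Re and Im of e^((2+i)t)v: X_1 = e^(2t)(cos(t)·(-2,1) + sin(t)·(-3,1)), X_2 = e^(2t)(sin(t)·(-2,1) - cos(t)·(-3,1)).
General solution: c_1X_1 + c_2X_2.
Applying x(0)=-3, y(0)=-4 gives c_1=-15, c_2=-11.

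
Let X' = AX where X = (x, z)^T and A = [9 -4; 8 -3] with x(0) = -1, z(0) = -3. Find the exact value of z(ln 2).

24

A = [[9,-4],[8,-3]]; eigenvalues λ = 5, 1.
Eigenvectors: (-1,-1) for λ=5, (1,2) for λ=1.
From the initial condition, c_1 = -1, c_2 = -2.
z(ln 2) = (-1)(2^5)(-1) + (-2)(2^1)(2) = 24.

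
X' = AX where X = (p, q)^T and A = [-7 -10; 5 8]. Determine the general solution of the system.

Coefficient matrix A = [[-7, -10], [5, 8]].
Characteristic polynomial det(A - λI) = λ^2 - λ - 6 = 0.
Eigenvalues λ = 3, -2.
For λ=3: (A-λI) row 1 is [-10, -10], so an eigenvector is (-1, 1).
For λ=-2: (A-λI) row 1 is [-5, -10], so an eigenvector is (-2, 1).
General solution: c_1e^(3t)(-1,1) + c_2e^(-2t)(-2,1).

p(t) = -c_1e^(3t) - 2c_2e^(-2t), q(t) = c_1e^(3t) + c_2e^(-2t)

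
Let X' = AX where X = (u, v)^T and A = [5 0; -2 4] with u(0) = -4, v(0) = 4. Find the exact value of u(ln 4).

-4096

A = [[5,0],[-2,4]]; eigenvalues λ = 4, 5.
Eigenvectors: (0,-1) for λ=4, (-1,2) for λ=5.
From the initial condition, c_1 = 4, c_2 = 4.
u(ln 4) = (4)(4^4)(0) + (4)(4^5)(-1) = -4096.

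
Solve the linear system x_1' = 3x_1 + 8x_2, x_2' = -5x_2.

Coefficient matrix A = [[3, 8], [0, -5]].
Characteristic polynomial det(A - λI) = λ^2 + 2λ - 15 = 0.
Eigenvalues λ = 3, -5.
For λ=3: (A-λI) row 1 is [0, 8], so an eigenvector is (-1, 0).
For λ=-5: (A-λI) row 1 is [8, 8], so an eigenvector is (-1, 1).
General solution: c_1e^(3t)(-1,0) + c_2e^(-5t)(-1,1).

x_1(t) = -c_1e^(3t) - c_2e^(-5t), x_2(t) = c_2e^(-5t)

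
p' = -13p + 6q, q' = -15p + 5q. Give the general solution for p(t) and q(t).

Coefficient matrix A = [[-13, 6], [-15, 5]].
Characteristic polynomial det(A - λI) = λ^2 + 8λ + 25 = 0.
Eigenvalues λ = -4 ± 3i (complex conjugate pair).
For λ=-4+3i: an eigenvector is (-1,-2) - i(-1,-1) = (-1 + i, -2 + i).
A real fundamental pair from Re and Im of e^((-4+3i)t)v: X_1 = e^(-4t)(cos(3t)·(-1,-2) + sin(3t)·(-1,-1)), X_2 = e^(-4t)(sin(3t)·(-1,-2) - cos(3t)·(-1,-1)).
General solution: c_1X_1 + c_2X_2.

p(t) = -c_1e^(-4t)sin(3t) - c_1e^(-4t)cos(3t) - c_2e^(-4t)sin(3t) + c_2e^(-4t)cos(3t), q(t) = -c_1e^(-4t)sin(3t) - 2c_1e^(-4t)cos(3t) - 2c_2e^(-4t)sin(3t) + c_2e^(-4t)cos(3t)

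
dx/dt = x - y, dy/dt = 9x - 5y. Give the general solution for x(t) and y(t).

x(t) = -K_1e^(-2t) - K_2te^(-2t), y(t) = -3K_1e^(-2t) - 3K_2te^(-2t) + K_2e^(-2t)

Coefficient matrix A = [[1, -1], [9, -5]].
Characteristic polynomial det(A - λI) = λ^2 + 4λ + 4 = 0.
Single eigenvalue λ = -2 with algebraic multiplicity 2.
Eigenvector v = (-1,-3); generalized eigenvector w with (A-λI)w=v is (0,1).
General solution: e^(-2t)[K_1·v + K_2·(t·v + w)].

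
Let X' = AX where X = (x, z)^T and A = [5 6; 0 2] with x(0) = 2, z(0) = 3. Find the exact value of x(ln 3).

1890

A = [[5,6],[0,2]]; eigenvalues λ = 2, 5.
Eigenvectors: (-2,1) for λ=2, (1,0) for λ=5.
From the initial condition, c_1 = 3, c_2 = 8.
x(ln 3) = (3)(3^2)(-2) + (8)(3^5)(1) = 1890.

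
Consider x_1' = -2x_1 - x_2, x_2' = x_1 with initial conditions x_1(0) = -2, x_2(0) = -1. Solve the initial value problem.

Coefficient matrix A = [[-2, -1], [1, 0]].
Characteristic polynomial det(A - λI) = λ^2 + 2λ + 1 = 0.
Single eigenvalue λ = -1 with algebraic multiplicity 2.
Eigenvector v = (1,-1); generalized eigenvector w with (A-λI)w=v is (-2,1).
General solution: e^(-t)[c_1·v + c_2·(t·v + w)].
Applying x_1(0)=-2, x_2(0)=-1 gives c_1=4, c_2=3.

x_1(t) = 3te^(-t) - 2e^(-t), x_2(t) = -3te^(-t) - e^(-t)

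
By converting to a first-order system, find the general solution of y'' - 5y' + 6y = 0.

Let x_1 = y, x_2 = y'. Then x_1' = x_2 and x_2' = -6x_1 + 5x_2.
A = [[0,1],[-6,5]]; det(A-λI) = λ^2 - 5λ + 6.
Eigenvalues λ = 3, 2 with eigenvectors (1,3), (1,2).

y(t) = C_1e^(3t) + C_2e^(2t)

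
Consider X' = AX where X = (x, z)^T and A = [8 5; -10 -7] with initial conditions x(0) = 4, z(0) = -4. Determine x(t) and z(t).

Coefficient matrix A = [[8, 5], [-10, -7]].
Characteristic polynomial det(A - λI) = λ^2 - λ - 6 = 0.
Eigenvalues λ = 3, -2.
For λ=3: (A-λI) row 1 is [5, 5], so an eigenvector is (-1, 1).
For λ=-2: (A-λI) row 1 is [10, 5], so an eigenvector is (1, -2).
General solution: C_1e^(3t)(-1,1) + C_2e^(-2t)(1,-2).
Applying x(0)=4, z(0)=-4 gives C_1=-4, C_2=0.

x(t) = 4e^(3t), z(t) = -4e^(3t)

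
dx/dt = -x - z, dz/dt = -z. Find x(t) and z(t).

Coefficient matrix A = [[-1, -1], [0, -1]].
Characteristic polynomial det(A - λI) = λ^2 + 2λ + 1 = 0.
Single eigenvalue λ = -1 with algebraic multiplicity 2.
Eigenvector v = (-1,0); generalized eigenvector w with (A-λI)w=v is (2,1).
General solution: e^(-t)[K_1·v + K_2·(t·v + w)].

x(t) = -K_1e^(-t) - K_2te^(-t) + 2K_2e^(-t), z(t) = K_2e^(-t)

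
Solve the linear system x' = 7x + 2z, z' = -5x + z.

Coefficient matrix A = [[7, 2], [-5, 1]].
Characteristic polynomial det(A - λI) = λ^2 - 8λ + 17 = 0.
Eigenvalues λ = 4 ± i (complex conjugate pair).
For λ=4+i: an eigenvector is (-1,2) - i(1,-1) = (-1 - i, 2 + i).
A real fundamental pair from Re and Im of e^((4+i)t)v: X_1 = e^(4t)(cos(t)·(-1,2) + sin(t)·(1,-1)), X_2 = e^(4t)(sin(t)·(-1,2) - cos(t)·(1,-1)).
General solution: C_1X_1 + C_2X_2.

x(t) = C_1e^(4t)sin(t) - C_1e^(4t)cos(t) - C_2e^(4t)sin(t) - C_2e^(4t)cos(t), z(t) = -C_1e^(4t)sin(t) + 2C_1e^(4t)cos(t) + 2C_2e^(4t)sin(t) + C_2e^(4t)cos(t)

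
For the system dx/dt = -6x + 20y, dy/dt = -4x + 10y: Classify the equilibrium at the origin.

unstable spiral

A = [[-6,20],[-4,10]]; det(A-λI) = λ^2 - 4λ + 20.
λ = 2 ± 4i: positive real part.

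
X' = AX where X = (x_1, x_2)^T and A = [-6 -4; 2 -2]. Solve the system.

x_1(t) = -C_1e^(-4t)sin(2t) + C_1e^(-4t)cos(2t) + C_2e^(-4t)sin(2t) + C_2e^(-4t)cos(2t), x_2(t) = C_1e^(-4t)sin(2t) - C_2e^(-4t)cos(2t)

Coefficient matrix A = [[-6, -4], [2, -2]].
Characteristic polynomial det(A - λI) = λ^2 + 8λ + 20 = 0.
Eigenvalues λ = -4 ± 2i (complex conjugate pair).
For λ=-4+2i: an eigenvector is (1,0) - i(-1,1) = (1 + i, 0 - i).
A real fundamental pair from Re and Im of e^((-4+2i)t)v: X_1 = e^(-4t)(cos(2t)·(1,0) + sin(2t)·(-1,1)), X_2 = e^(-4t)(sin(2t)·(1,0) - cos(2t)·(-1,1)).
General solution: C_1X_1 + C_2X_2.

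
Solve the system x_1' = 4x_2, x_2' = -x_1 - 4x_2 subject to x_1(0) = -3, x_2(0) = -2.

x_1(t) = -14te^(-2t) - 3e^(-2t), x_2(t) = 7te^(-2t) - 2e^(-2t)

Coefficient matrix A = [[0, 4], [-1, -4]].
Characteristic polynomial det(A - λI) = λ^2 + 4λ + 4 = 0.
Single eigenvalue λ = -2 with algebraic multiplicity 2.
Eigenvector v = (-2,1); generalized eigenvector w with (A-λI)w=v is (3,-2).
General solution: e^(-2t)[C_1·v + C_2·(t·v + w)].
Applying x_1(0)=-3, x_2(0)=-2 gives C_1=12, C_2=7.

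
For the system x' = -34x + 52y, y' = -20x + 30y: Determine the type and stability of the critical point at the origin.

A = [[-34,52],[-20,30]]; det(A-λI) = λ^2 + 4λ + 20.
λ = -2 ± 4i: negative real part.

stable spiral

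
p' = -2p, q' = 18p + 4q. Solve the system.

Coefficient matrix A = [[-2, 0], [18, 4]].
Characteristic polynomial det(A - λI) = λ^2 - 2λ - 8 = 0.
Eigenvalues λ = 4, -2.
For λ=4: (A-λI) row 1 is [-6, 0], so an eigenvector is (0, 1).
For λ=-2: (A-λI) row 2 is [18, 6], so an eigenvector is (1, -3).
General solution: C_1e^(4t)(0,1) + C_2e^(-2t)(1,-3).

p(t) = C_2e^(-2t), q(t) = C_1e^(4t) - 3C_2e^(-2t)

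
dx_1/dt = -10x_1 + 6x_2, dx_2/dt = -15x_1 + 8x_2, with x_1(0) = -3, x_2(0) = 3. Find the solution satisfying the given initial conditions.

x_1(t) = 15e^(-t)sin(3t) - 3e^(-t)cos(3t), x_2(t) = 24e^(-t)sin(3t) + 3e^(-t)cos(3t)

Coefficient matrix A = [[-10, 6], [-15, 8]].
Characteristic polynomial det(A - λI) = λ^2 + 2λ + 10 = 0.
Eigenvalues λ = -1 ± 3i (complex conjugate pair).
For λ=-1+3i: an eigenvector is (-1,-1) - i(1,2) = (-1 - i, -1 - 2i).
A real fundamental pair from Re and Im of e^((-1+3i)t)v: X_1 = e^(-t)(cos(3t)·(-1,-1) + sin(3t)·(1,2)), X_2 = e^(-t)(sin(3t)·(-1,-1) - cos(3t)·(1,2)).
General solution: C_1X_1 + C_2X_2.
Applying x_1(0)=-3, x_2(0)=3 gives C_1=9, C_2=-6.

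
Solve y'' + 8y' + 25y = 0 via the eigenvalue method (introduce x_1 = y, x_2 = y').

Let x_1 = y, x_2 = y'. Then x_1' = x_2 and x_2' = -25x_1 - 8x_2.
A = [[0,1],[-25,-8]]; det(A-λI) = λ^2 + 8λ + 25.
Eigenvalues λ = -4 ± 3i.

y(t) = c_1e^(-4t)cos(3t) + c_2e^(-4t)sin(3t)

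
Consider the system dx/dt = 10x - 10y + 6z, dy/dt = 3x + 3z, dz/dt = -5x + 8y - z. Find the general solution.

x(t) = 4c_1e^(3t) + 9c_2e^(2t) - c_3e^(4t), y(t) = c_1e^(3t) + 3c_2e^(2t), z(t) = -3c_1e^(3t) - 7c_2e^(2t) + c_3e^(4t)

Coefficient matrix A = [[10, -10, 6], [3, 0, 3], [-5, 8, -1]].
det(A - λI) = 0 gives eigenvalues λ = 3, 2, 4.
For λ=3: eigenvector (4,1,-3).
For λ=2: eigenvector (9,3,-7).
For λ=4: eigenvector (-1,0,1).
General solution: c_1e^(3t)(4,1,-3) + c_2e^(2t)(9,3,-7) + c_3e^(4t)(-1,0,1).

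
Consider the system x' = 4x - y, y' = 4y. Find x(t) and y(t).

Coefficient matrix A = [[4, -1], [0, 4]].
Characteristic polynomial det(A - λI) = λ^2 - 8λ + 16 = 0.
Single eigenvalue λ = 4 with algebraic multiplicity 2.
Eigenvector v = (1,0); generalized eigenvector w with (A-λI)w=v is (1,-1).
General solution: e^(4t)[c_1·v + c_2·(t·v + w)].

x(t) = c_1e^(4t) + c_2te^(4t) + c_2e^(4t), y(t) = -c_2e^(4t)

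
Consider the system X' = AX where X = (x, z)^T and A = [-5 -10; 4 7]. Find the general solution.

x(t) = -K_1e^(t)sin(2t) + 2K_1e^(t)cos(2t) + 2K_2e^(t)sin(2t) + K_2e^(t)cos(2t), z(t) = K_1e^(t)sin(2t) - K_1e^(t)cos(2t) - K_2e^(t)sin(2t) - K_2e^(t)cos(2t)

Coefficient matrix A = [[-5, -10], [4, 7]].
Characteristic polynomial det(A - λI) = λ^2 - 2λ + 5 = 0.
Eigenvalues λ = 1 ± 2i (complex conjugate pair).
For λ=1+2i: an eigenvector is (2,-1) - i(-1,1) = (2 + i, -1 - i).
A real fundamental pair from Re and Im of e^((1+2i)t)v: X_1 = e^(t)(cos(2t)·(2,-1) + sin(2t)·(-1,1)), X_2 = e^(t)(sin(2t)·(2,-1) - cos(2t)·(-1,1)).
General solution: K_1X_1 + K_2X_2.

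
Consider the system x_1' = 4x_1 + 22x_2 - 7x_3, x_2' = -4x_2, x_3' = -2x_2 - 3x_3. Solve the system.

Coefficient matrix A = [[4, 22, -7], [0, -4, 0], [0, -2, -3]].
det(A - λI) = 0 gives eigenvalues λ = -3, -4, 4.
For λ=-3: eigenvector (1,0,1).
For λ=-4: eigenvector (-1,1,2).
For λ=4: eigenvector (-1,0,0).
General solution: C_1e^(-3t)(1,0,1) + C_2e^(-4t)(-1,1,2) + C_3e^(4t)(-1,0,0).

x_1(t) = C_1e^(-3t) - C_2e^(-4t) - C_3e^(4t), x_2(t) = C_2e^(-4t), x_3(t) = C_1e^(-3t) + 2C_2e^(-4t)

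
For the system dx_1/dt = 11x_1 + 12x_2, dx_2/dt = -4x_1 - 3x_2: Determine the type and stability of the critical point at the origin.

unstable node

A = [[11,12],[-4,-3]]; det(A-λI) = λ^2 - 8λ + 15.
λ = 5, 3: both positive.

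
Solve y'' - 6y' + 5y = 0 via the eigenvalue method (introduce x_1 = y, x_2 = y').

y(t) = K_1e^(t) + K_2e^(5t)

Let x_1 = y, x_2 = y'. Then x_1' = x_2 and x_2' = -5x_1 + 6x_2.
A = [[0,1],[-5,6]]; det(A-λI) = λ^2 - 6λ + 5.
Eigenvalues λ = 1, 5 with eigenvectors (1,1), (1,5).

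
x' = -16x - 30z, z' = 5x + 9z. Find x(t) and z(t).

Coefficient matrix A = [[-16, -30], [5, 9]].
Characteristic polynomial det(A - λI) = λ^2 + 7λ + 6 = 0.
Eigenvalues λ = -6, -1.
For λ=-6: (A-λI) row 1 is [-10, -30], so an eigenvector is (-3, 1).
For λ=-1: (A-λI) row 1 is [-15, -30], so an eigenvector is (-2, 1).
General solution: c_1e^(-6t)(-3,1) + c_2e^(-t)(-2,1).

x(t) = -3c_1e^(-6t) - 2c_2e^(-t), z(t) = c_1e^(-6t) + c_2e^(-t)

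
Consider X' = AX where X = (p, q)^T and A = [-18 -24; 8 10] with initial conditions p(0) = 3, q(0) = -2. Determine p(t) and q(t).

Coefficient matrix A = [[-18, -24], [8, 10]].
Characteristic polynomial det(A - λI) = λ^2 + 8λ + 12 = 0.
Eigenvalues λ = -6, -2.
For λ=-6: (A-λI) row 1 is [-12, -24], so an eigenvector is (2, -1).
For λ=-2: (A-λI) row 1 is [-16, -24], so an eigenvector is (3, -2).
General solution: C_1e^(-6t)(2,-1) + C_2e^(-2t)(3,-2).
Applying p(0)=3, q(0)=-2 gives C_1=0, C_2=1.

p(t) = 3e^(-2t), q(t) = -2e^(-2t)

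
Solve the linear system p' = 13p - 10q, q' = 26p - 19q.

p(t) = -C_1e^(-3t)sin(2t) - 2C_1e^(-3t)cos(2t) - 2C_2e^(-3t)sin(2t) + C_2e^(-3t)cos(2t), q(t) = -2C_1e^(-3t)sin(2t) - 3C_1e^(-3t)cos(2t) - 3C_2e^(-3t)sin(2t) + 2C_2e^(-3t)cos(2t)

Coefficient matrix A = [[13, -10], [26, -19]].
Characteristic polynomial det(A - λI) = λ^2 + 6λ + 13 = 0.
Eigenvalues λ = -3 ± 2i (complex conjugate pair).
For λ=-3+2i: an eigenvector is (-2,-3) - i(-1,-2) = (-2 + i, -3 + 2i).
A real fundamental pair from Re and Im of e^((-3+2i)t)v: X_1 = e^(-3t)(cos(2t)·(-2,-3) + sin(2t)·(-1,-2)), X_2 = e^(-3t)(sin(2t)·(-2,-3) - cos(2t)·(-1,-2)).
General solution: C_1X_1 + C_2X_2.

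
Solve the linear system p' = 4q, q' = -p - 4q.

p(t) = -2K_1e^(-2t) - 2K_2te^(-2t) - 3K_2e^(-2t), q(t) = K_1e^(-2t) + K_2te^(-2t) + K_2e^(-2t)

Coefficient matrix A = [[0, 4], [-1, -4]].
Characteristic polynomial det(A - λI) = λ^2 + 4λ + 4 = 0.
Single eigenvalue λ = -2 with algebraic multiplicity 2.
Eigenvector v = (-2,1); generalized eigenvector w with (A-λI)w=v is (-3,1).
General solution: e^(-2t)[K_1·v + K_2·(t·v + w)].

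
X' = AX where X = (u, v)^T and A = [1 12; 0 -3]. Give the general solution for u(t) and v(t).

Coefficient matrix A = [[1, 12], [0, -3]].
Characteristic polynomial det(A - λI) = λ^2 + 2λ - 3 = 0.
Eigenvalues λ = -3, 1.
For λ=-3: (A-λI) row 1 is [4, 12], so an eigenvector is (3, -1).
For λ=1: (A-λI) row 1 is [0, 12], so an eigenvector is (-1, 0).
General solution: c_1e^(-3t)(3,-1) + c_2e^(t)(-1,0).

u(t) = 3c_1e^(-3t) - c_2e^(t), v(t) = -c_1e^(-3t)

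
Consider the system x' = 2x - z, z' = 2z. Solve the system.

x(t) = C_1e^(2t) + C_2te^(2t) - C_2e^(2t), z(t) = -C_2e^(2t)

Coefficient matrix A = [[2, -1], [0, 2]].
Characteristic polynomial det(A - λI) = λ^2 - 4λ + 4 = 0.
Single eigenvalue λ = 2 with algebraic multiplicity 2.
Eigenvector v = (1,0); generalized eigenvector w with (A-λI)w=v is (-1,-1).
General solution: e^(2t)[C_1·v + C_2·(t·v + w)].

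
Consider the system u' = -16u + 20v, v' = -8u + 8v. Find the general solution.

Coefficient matrix A = [[-16, 20], [-8, 8]].
Characteristic polynomial det(A - λI) = λ^2 + 8λ + 32 = 0.
Eigenvalues λ = -4 ± 4i (complex conjugate pair).
For λ=-4+4i: an eigenvector is (2,1) - i(-1,-1) = (2 + i, 1 + i).
A real fundamental pair from Re and Im of e^((-4+4i)t)v: X_1 = e^(-4t)(cos(4t)·(2,1) + sin(4t)·(-1,-1)), X_2 = e^(-4t)(sin(4t)·(2,1) - cos(4t)·(-1,-1)).
General solution: c_1X_1 + c_2X_2.

u(t) = -c_1e^(-4t)sin(4t) + 2c_1e^(-4t)cos(4t) + 2c_2e^(-4t)sin(4t) + c_2e^(-4t)cos(4t), v(t) = -c_1e^(-4t)sin(4t) + c_1e^(-4t)cos(4t) + c_2e^(-4t)sin(4t) + c_2e^(-4t)cos(4t)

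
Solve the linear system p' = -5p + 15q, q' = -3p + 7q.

p(t) = 2c_1e^(t)sin(3t) - c_1e^(t)cos(3t) - c_2e^(t)sin(3t) - 2c_2e^(t)cos(3t), q(t) = c_1e^(t)sin(3t) - c_2e^(t)cos(3t)

Coefficient matrix A = [[-5, 15], [-3, 7]].
Characteristic polynomial det(A - λI) = λ^2 - 2λ + 10 = 0.
Eigenvalues λ = 1 ± 3i (complex conjugate pair).
For λ=1+3i: an eigenvector is (-1,0) - i(2,1) = (-1 - 2i, 0 - i).
A real fundamental pair from Re and Im of e^((1+3i)t)v: X_1 = e^(t)(cos(3t)·(-1,0) + sin(3t)·(2,1)), X_2 = e^(t)(sin(3t)·(-1,0) - cos(3t)·(2,1)).
General solution: c_1X_1 + c_2X_2.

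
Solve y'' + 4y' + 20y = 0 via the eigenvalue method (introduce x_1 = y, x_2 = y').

Let x_1 = y, x_2 = y'. Then x_1' = x_2 and x_2' = -20x_1 - 4x_2.
A = [[0,1],[-20,-4]]; det(A-λI) = λ^2 + 4λ + 20.
Eigenvalues λ = -2 ± 4i.

y(t) = C_1e^(-2t)cos(4t) + C_2e^(-2t)sin(4t)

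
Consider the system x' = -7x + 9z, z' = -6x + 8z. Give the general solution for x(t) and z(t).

x(t) = -c_1e^(2t) - 3c_2e^(-t), z(t) = -c_1e^(2t) - 2c_2e^(-t)

Coefficient matrix A = [[-7, 9], [-6, 8]].
Characteristic polynomial det(A - λI) = λ^2 - λ - 2 = 0.
Eigenvalues λ = 2, -1.
For λ=2: (A-λI) row 1 is [-9, 9], so an eigenvector is (-1, -1).
For λ=-1: (A-λI) row 1 is [-6, 9], so an eigenvector is (-3, -2).
General solution: c_1e^(2t)(-1,-1) + c_2e^(-t)(-3,-2).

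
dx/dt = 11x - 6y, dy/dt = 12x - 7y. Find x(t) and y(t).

Coefficient matrix A = [[11, -6], [12, -7]].
Characteristic polynomial det(A - λI) = λ^2 - 4λ - 5 = 0.
Eigenvalues λ = -1, 5.
For λ=-1: (A-λI) row 1 is [12, -6], so an eigenvector is (-1, -2).
For λ=5: (A-λI) row 1 is [6, -6], so an eigenvector is (1, 1).
General solution: C_1e^(-t)(-1,-2) + C_2e^(5t)(1,1).

x(t) = -C_1e^(-t) + C_2e^(5t), y(t) = -2C_1e^(-t) + C_2e^(5t)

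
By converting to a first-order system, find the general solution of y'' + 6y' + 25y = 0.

Let x_1 = y, x_2 = y'. Then x_1' = x_2 and x_2' = -25x_1 - 6x_2.
A = [[0,1],[-25,-6]]; det(A-λI) = λ^2 + 6λ + 25.
Eigenvalues λ = -3 ± 4i.

y(t) = K_1e^(-3t)cos(4t) + K_2e^(-3t)sin(4t)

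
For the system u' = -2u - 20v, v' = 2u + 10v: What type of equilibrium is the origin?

A = [[-2,-20],[2,10]]; det(A-λI) = λ^2 - 8λ + 20.
λ = 4 ± 2i: positive real part.

unstable spiral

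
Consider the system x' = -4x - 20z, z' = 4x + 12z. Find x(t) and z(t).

x(t) = 2K_1e^(4t)sin(4t) - K_1e^(4t)cos(4t) - K_2e^(4t)sin(4t) - 2K_2e^(4t)cos(4t), z(t) = -K_1e^(4t)sin(4t) + K_2e^(4t)cos(4t)

Coefficient matrix A = [[-4, -20], [4, 12]].
Characteristic polynomial det(A - λI) = λ^2 - 8λ + 32 = 0.
Eigenvalues λ = 4 ± 4i (complex conjugate pair).
For λ=4+4i: an eigenvector is (-1,0) - i(2,-1) = (-1 - 2i, 0 + i).
A real fundamental pair from Re and Im of e^((4+4i)t)v: X_1 = e^(4t)(cos(4t)·(-1,0) + sin(4t)·(2,-1)), X_2 = e^(4t)(sin(4t)·(-1,0) - cos(4t)·(2,-1)).
General solution: K_1X_1 + K_2X_2.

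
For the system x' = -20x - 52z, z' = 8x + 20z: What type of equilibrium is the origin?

A = [[-20,-52],[8,20]]; det(A-λI) = λ^2 + 16.
λ = 0 ± 4i: zero real part.

center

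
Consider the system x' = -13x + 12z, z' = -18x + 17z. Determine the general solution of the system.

Coefficient matrix A = [[-13, 12], [-18, 17]].
Characteristic polynomial det(A - λI) = λ^2 - 4λ - 5 = 0.
Eigenvalues λ = -1, 5.
For λ=-1: (A-λI) row 1 is [-12, 12], so an eigenvector is (-1, -1).
For λ=5: (A-λI) row 1 is [-18, 12], so an eigenvector is (2, 3).
General solution: C_1e^(-t)(-1,-1) + C_2e^(5t)(2,3).

x(t) = -C_1e^(-t) + 2C_2e^(5t), z(t) = -C_1e^(-t) + 3C_2e^(5t)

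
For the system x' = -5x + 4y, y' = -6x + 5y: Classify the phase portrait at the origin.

saddle

A = [[-5,4],[-6,5]]; det(A-λI) = λ^2 - 1.
λ = 1, -1: opposite signs.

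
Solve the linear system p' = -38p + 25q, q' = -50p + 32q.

Coefficient matrix A = [[-38, 25], [-50, 32]].
Characteristic polynomial det(A - λI) = λ^2 + 6λ + 34 = 0.
Eigenvalues λ = -3 ± 5i (complex conjugate pair).
For λ=-3+5i: an eigenvector is (1,1) - i(-2,-3) = (1 + 2i, 1 + 3i).
A real fundamental pair from Re and Im of e^((-3+5i)t)v: X_1 = e^(-3t)(cos(5t)·(1,1) + sin(5t)·(-2,-3)), X_2 = e^(-3t)(sin(5t)·(1,1) - cos(5t)·(-2,-3)).
General solution: K_1X_1 + K_2X_2.

p(t) = -2K_1e^(-3t)sin(5t) + K_1e^(-3t)cos(5t) + K_2e^(-3t)sin(5t) + 2K_2e^(-3t)cos(5t), q(t) = -3K_1e^(-3t)sin(5t) + K_1e^(-3t)cos(5t) + K_2e^(-3t)sin(5t) + 3K_2e^(-3t)cos(5t)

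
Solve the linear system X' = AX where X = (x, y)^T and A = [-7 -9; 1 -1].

x(t) = -3c_1e^(-4t) - 3c_2te^(-4t) - 2c_2e^(-4t), y(t) = c_1e^(-4t) + c_2te^(-4t) + c_2e^(-4t)

Coefficient matrix A = [[-7, -9], [1, -1]].
Characteristic polynomial det(A - λI) = λ^2 + 8λ + 16 = 0.
Single eigenvalue λ = -4 with algebraic multiplicity 2.
Eigenvector v = (-3,1); generalized eigenvector w with (A-λI)w=v is (-2,1).
General solution: e^(-4t)[c_1·v + c_2·(t·v + w)].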